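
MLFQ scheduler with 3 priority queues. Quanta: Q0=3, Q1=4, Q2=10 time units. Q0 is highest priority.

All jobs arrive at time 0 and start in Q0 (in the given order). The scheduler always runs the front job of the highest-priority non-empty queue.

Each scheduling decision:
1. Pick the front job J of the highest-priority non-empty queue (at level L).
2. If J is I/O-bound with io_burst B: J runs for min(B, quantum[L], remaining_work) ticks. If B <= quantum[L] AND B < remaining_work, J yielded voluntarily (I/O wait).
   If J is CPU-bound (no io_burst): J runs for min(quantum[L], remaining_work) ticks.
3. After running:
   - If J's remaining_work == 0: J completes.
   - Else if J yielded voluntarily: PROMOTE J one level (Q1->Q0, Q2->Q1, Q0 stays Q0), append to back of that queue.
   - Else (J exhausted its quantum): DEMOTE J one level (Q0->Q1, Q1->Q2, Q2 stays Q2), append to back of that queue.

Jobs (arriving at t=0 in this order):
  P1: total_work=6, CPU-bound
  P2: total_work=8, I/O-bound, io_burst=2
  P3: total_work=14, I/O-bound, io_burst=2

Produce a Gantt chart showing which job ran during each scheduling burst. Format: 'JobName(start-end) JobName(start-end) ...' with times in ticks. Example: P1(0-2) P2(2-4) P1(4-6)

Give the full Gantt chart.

t=0-3: P1@Q0 runs 3, rem=3, quantum used, demote→Q1. Q0=[P2,P3] Q1=[P1] Q2=[]
t=3-5: P2@Q0 runs 2, rem=6, I/O yield, promote→Q0. Q0=[P3,P2] Q1=[P1] Q2=[]
t=5-7: P3@Q0 runs 2, rem=12, I/O yield, promote→Q0. Q0=[P2,P3] Q1=[P1] Q2=[]
t=7-9: P2@Q0 runs 2, rem=4, I/O yield, promote→Q0. Q0=[P3,P2] Q1=[P1] Q2=[]
t=9-11: P3@Q0 runs 2, rem=10, I/O yield, promote→Q0. Q0=[P2,P3] Q1=[P1] Q2=[]
t=11-13: P2@Q0 runs 2, rem=2, I/O yield, promote→Q0. Q0=[P3,P2] Q1=[P1] Q2=[]
t=13-15: P3@Q0 runs 2, rem=8, I/O yield, promote→Q0. Q0=[P2,P3] Q1=[P1] Q2=[]
t=15-17: P2@Q0 runs 2, rem=0, completes. Q0=[P3] Q1=[P1] Q2=[]
t=17-19: P3@Q0 runs 2, rem=6, I/O yield, promote→Q0. Q0=[P3] Q1=[P1] Q2=[]
t=19-21: P3@Q0 runs 2, rem=4, I/O yield, promote→Q0. Q0=[P3] Q1=[P1] Q2=[]
t=21-23: P3@Q0 runs 2, rem=2, I/O yield, promote→Q0. Q0=[P3] Q1=[P1] Q2=[]
t=23-25: P3@Q0 runs 2, rem=0, completes. Q0=[] Q1=[P1] Q2=[]
t=25-28: P1@Q1 runs 3, rem=0, completes. Q0=[] Q1=[] Q2=[]

Answer: P1(0-3) P2(3-5) P3(5-7) P2(7-9) P3(9-11) P2(11-13) P3(13-15) P2(15-17) P3(17-19) P3(19-21) P3(21-23) P3(23-25) P1(25-28)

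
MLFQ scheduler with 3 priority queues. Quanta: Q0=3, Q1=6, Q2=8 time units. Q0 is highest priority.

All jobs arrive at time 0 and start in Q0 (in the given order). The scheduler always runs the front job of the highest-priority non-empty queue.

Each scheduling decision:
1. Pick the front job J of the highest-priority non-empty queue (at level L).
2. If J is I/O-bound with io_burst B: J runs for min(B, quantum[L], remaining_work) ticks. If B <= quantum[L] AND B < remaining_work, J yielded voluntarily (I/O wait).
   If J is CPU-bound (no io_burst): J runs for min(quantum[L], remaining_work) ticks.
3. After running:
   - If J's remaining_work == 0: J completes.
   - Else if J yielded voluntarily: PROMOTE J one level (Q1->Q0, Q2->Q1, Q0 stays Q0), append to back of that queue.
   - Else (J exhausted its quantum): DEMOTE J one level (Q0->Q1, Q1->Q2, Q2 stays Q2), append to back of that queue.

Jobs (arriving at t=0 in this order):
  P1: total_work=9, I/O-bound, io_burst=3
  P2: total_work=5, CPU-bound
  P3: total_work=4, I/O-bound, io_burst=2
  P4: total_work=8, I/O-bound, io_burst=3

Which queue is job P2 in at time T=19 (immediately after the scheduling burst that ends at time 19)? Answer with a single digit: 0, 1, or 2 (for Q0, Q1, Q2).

Answer: 1

Derivation:
t=0-3: P1@Q0 runs 3, rem=6, I/O yield, promote→Q0. Q0=[P2,P3,P4,P1] Q1=[] Q2=[]
t=3-6: P2@Q0 runs 3, rem=2, quantum used, demote→Q1. Q0=[P3,P4,P1] Q1=[P2] Q2=[]
t=6-8: P3@Q0 runs 2, rem=2, I/O yield, promote→Q0. Q0=[P4,P1,P3] Q1=[P2] Q2=[]
t=8-11: P4@Q0 runs 3, rem=5, I/O yield, promote→Q0. Q0=[P1,P3,P4] Q1=[P2] Q2=[]
t=11-14: P1@Q0 runs 3, rem=3, I/O yield, promote→Q0. Q0=[P3,P4,P1] Q1=[P2] Q2=[]
t=14-16: P3@Q0 runs 2, rem=0, completes. Q0=[P4,P1] Q1=[P2] Q2=[]
t=16-19: P4@Q0 runs 3, rem=2, I/O yield, promote→Q0. Q0=[P1,P4] Q1=[P2] Q2=[]
t=19-22: P1@Q0 runs 3, rem=0, completes. Q0=[P4] Q1=[P2] Q2=[]
t=22-24: P4@Q0 runs 2, rem=0, completes. Q0=[] Q1=[P2] Q2=[]
t=24-26: P2@Q1 runs 2, rem=0, completes. Q0=[] Q1=[] Q2=[]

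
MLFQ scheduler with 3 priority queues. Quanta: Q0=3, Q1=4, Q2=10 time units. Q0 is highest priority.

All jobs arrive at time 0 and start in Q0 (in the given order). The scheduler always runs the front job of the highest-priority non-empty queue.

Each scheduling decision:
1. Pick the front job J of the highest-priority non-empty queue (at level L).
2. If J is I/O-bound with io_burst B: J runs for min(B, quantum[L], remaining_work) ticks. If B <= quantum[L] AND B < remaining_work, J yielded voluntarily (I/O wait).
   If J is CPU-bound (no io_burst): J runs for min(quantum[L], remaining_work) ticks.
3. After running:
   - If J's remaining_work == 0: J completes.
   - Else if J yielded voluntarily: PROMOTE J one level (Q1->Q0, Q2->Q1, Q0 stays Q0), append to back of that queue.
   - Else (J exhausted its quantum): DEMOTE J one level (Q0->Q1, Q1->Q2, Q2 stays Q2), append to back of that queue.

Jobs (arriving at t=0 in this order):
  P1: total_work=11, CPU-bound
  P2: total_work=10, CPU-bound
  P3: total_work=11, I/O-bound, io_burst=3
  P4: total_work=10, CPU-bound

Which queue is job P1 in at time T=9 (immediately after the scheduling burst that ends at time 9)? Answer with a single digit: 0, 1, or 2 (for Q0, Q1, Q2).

t=0-3: P1@Q0 runs 3, rem=8, quantum used, demote→Q1. Q0=[P2,P3,P4] Q1=[P1] Q2=[]
t=3-6: P2@Q0 runs 3, rem=7, quantum used, demote→Q1. Q0=[P3,P4] Q1=[P1,P2] Q2=[]
t=6-9: P3@Q0 runs 3, rem=8, I/O yield, promote→Q0. Q0=[P4,P3] Q1=[P1,P2] Q2=[]
t=9-12: P4@Q0 runs 3, rem=7, quantum used, demote→Q1. Q0=[P3] Q1=[P1,P2,P4] Q2=[]
t=12-15: P3@Q0 runs 3, rem=5, I/O yield, promote→Q0. Q0=[P3] Q1=[P1,P2,P4] Q2=[]
t=15-18: P3@Q0 runs 3, rem=2, I/O yield, promote→Q0. Q0=[P3] Q1=[P1,P2,P4] Q2=[]
t=18-20: P3@Q0 runs 2, rem=0, completes. Q0=[] Q1=[P1,P2,P4] Q2=[]
t=20-24: P1@Q1 runs 4, rem=4, quantum used, demote→Q2. Q0=[] Q1=[P2,P4] Q2=[P1]
t=24-28: P2@Q1 runs 4, rem=3, quantum used, demote→Q2. Q0=[] Q1=[P4] Q2=[P1,P2]
t=28-32: P4@Q1 runs 4, rem=3, quantum used, demote→Q2. Q0=[] Q1=[] Q2=[P1,P2,P4]
t=32-36: P1@Q2 runs 4, rem=0, completes. Q0=[] Q1=[] Q2=[P2,P4]
t=36-39: P2@Q2 runs 3, rem=0, completes. Q0=[] Q1=[] Q2=[P4]
t=39-42: P4@Q2 runs 3, rem=0, completes. Q0=[] Q1=[] Q2=[]

Answer: 1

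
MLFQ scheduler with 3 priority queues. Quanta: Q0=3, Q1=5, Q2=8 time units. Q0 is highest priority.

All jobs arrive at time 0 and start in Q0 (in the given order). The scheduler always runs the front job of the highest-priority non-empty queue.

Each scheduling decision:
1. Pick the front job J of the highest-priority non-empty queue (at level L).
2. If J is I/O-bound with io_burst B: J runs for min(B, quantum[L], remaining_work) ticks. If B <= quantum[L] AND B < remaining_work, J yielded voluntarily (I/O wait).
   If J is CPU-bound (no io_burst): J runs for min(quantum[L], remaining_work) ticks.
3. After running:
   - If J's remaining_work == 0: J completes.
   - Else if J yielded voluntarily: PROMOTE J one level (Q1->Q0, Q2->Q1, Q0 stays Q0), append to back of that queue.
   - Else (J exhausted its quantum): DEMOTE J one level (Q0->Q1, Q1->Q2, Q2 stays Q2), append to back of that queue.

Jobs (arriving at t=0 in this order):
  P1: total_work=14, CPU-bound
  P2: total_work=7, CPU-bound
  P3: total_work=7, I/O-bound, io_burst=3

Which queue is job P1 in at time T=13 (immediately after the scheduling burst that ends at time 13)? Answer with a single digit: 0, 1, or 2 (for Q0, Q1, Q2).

t=0-3: P1@Q0 runs 3, rem=11, quantum used, demote→Q1. Q0=[P2,P3] Q1=[P1] Q2=[]
t=3-6: P2@Q0 runs 3, rem=4, quantum used, demote→Q1. Q0=[P3] Q1=[P1,P2] Q2=[]
t=6-9: P3@Q0 runs 3, rem=4, I/O yield, promote→Q0. Q0=[P3] Q1=[P1,P2] Q2=[]
t=9-12: P3@Q0 runs 3, rem=1, I/O yield, promote→Q0. Q0=[P3] Q1=[P1,P2] Q2=[]
t=12-13: P3@Q0 runs 1, rem=0, completes. Q0=[] Q1=[P1,P2] Q2=[]
t=13-18: P1@Q1 runs 5, rem=6, quantum used, demote→Q2. Q0=[] Q1=[P2] Q2=[P1]
t=18-22: P2@Q1 runs 4, rem=0, completes. Q0=[] Q1=[] Q2=[P1]
t=22-28: P1@Q2 runs 6, rem=0, completes. Q0=[] Q1=[] Q2=[]

Answer: 1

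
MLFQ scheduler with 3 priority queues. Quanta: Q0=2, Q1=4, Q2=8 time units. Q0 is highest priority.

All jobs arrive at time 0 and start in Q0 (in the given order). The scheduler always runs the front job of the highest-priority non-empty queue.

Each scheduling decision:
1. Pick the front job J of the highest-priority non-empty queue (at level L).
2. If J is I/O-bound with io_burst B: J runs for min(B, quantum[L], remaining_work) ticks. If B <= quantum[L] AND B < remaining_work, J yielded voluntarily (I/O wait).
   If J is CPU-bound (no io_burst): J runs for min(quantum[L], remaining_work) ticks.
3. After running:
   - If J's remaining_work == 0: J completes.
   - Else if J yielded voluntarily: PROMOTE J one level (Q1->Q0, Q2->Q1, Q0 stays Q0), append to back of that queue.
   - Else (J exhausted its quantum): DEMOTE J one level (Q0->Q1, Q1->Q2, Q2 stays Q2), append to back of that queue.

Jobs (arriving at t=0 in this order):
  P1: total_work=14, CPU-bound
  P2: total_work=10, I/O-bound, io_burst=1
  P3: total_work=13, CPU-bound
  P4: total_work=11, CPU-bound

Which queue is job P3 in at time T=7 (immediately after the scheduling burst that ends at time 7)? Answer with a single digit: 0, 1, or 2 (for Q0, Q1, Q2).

t=0-2: P1@Q0 runs 2, rem=12, quantum used, demote→Q1. Q0=[P2,P3,P4] Q1=[P1] Q2=[]
t=2-3: P2@Q0 runs 1, rem=9, I/O yield, promote→Q0. Q0=[P3,P4,P2] Q1=[P1] Q2=[]
t=3-5: P3@Q0 runs 2, rem=11, quantum used, demote→Q1. Q0=[P4,P2] Q1=[P1,P3] Q2=[]
t=5-7: P4@Q0 runs 2, rem=9, quantum used, demote→Q1. Q0=[P2] Q1=[P1,P3,P4] Q2=[]
t=7-8: P2@Q0 runs 1, rem=8, I/O yield, promote→Q0. Q0=[P2] Q1=[P1,P3,P4] Q2=[]
t=8-9: P2@Q0 runs 1, rem=7, I/O yield, promote→Q0. Q0=[P2] Q1=[P1,P3,P4] Q2=[]
t=9-10: P2@Q0 runs 1, rem=6, I/O yield, promote→Q0. Q0=[P2] Q1=[P1,P3,P4] Q2=[]
t=10-11: P2@Q0 runs 1, rem=5, I/O yield, promote→Q0. Q0=[P2] Q1=[P1,P3,P4] Q2=[]
t=11-12: P2@Q0 runs 1, rem=4, I/O yield, promote→Q0. Q0=[P2] Q1=[P1,P3,P4] Q2=[]
t=12-13: P2@Q0 runs 1, rem=3, I/O yield, promote→Q0. Q0=[P2] Q1=[P1,P3,P4] Q2=[]
t=13-14: P2@Q0 runs 1, rem=2, I/O yield, promote→Q0. Q0=[P2] Q1=[P1,P3,P4] Q2=[]
t=14-15: P2@Q0 runs 1, rem=1, I/O yield, promote→Q0. Q0=[P2] Q1=[P1,P3,P4] Q2=[]
t=15-16: P2@Q0 runs 1, rem=0, completes. Q0=[] Q1=[P1,P3,P4] Q2=[]
t=16-20: P1@Q1 runs 4, rem=8, quantum used, demote→Q2. Q0=[] Q1=[P3,P4] Q2=[P1]
t=20-24: P3@Q1 runs 4, rem=7, quantum used, demote→Q2. Q0=[] Q1=[P4] Q2=[P1,P3]
t=24-28: P4@Q1 runs 4, rem=5, quantum used, demote→Q2. Q0=[] Q1=[] Q2=[P1,P3,P4]
t=28-36: P1@Q2 runs 8, rem=0, completes. Q0=[] Q1=[] Q2=[P3,P4]
t=36-43: P3@Q2 runs 7, rem=0, completes. Q0=[] Q1=[] Q2=[P4]
t=43-48: P4@Q2 runs 5, rem=0, completes. Q0=[] Q1=[] Q2=[]

Answer: 1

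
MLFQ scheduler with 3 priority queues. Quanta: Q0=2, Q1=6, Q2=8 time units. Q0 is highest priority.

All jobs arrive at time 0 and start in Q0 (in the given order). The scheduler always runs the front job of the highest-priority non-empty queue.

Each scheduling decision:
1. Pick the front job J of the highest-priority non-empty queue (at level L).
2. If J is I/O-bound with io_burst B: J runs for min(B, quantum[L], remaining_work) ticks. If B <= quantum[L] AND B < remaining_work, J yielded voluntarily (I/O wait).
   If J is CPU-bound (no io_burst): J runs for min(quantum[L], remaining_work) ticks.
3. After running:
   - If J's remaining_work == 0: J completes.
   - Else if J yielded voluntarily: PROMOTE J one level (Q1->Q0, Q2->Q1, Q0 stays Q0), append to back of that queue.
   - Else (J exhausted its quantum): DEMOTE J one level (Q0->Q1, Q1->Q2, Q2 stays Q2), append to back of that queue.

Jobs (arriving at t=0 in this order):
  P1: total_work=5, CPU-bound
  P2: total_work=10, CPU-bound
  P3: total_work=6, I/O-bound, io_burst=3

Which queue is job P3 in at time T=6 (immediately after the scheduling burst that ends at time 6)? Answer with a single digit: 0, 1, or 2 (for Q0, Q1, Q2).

Answer: 1

Derivation:
t=0-2: P1@Q0 runs 2, rem=3, quantum used, demote→Q1. Q0=[P2,P3] Q1=[P1] Q2=[]
t=2-4: P2@Q0 runs 2, rem=8, quantum used, demote→Q1. Q0=[P3] Q1=[P1,P2] Q2=[]
t=4-6: P3@Q0 runs 2, rem=4, quantum used, demote→Q1. Q0=[] Q1=[P1,P2,P3] Q2=[]
t=6-9: P1@Q1 runs 3, rem=0, completes. Q0=[] Q1=[P2,P3] Q2=[]
t=9-15: P2@Q1 runs 6, rem=2, quantum used, demote→Q2. Q0=[] Q1=[P3] Q2=[P2]
t=15-18: P3@Q1 runs 3, rem=1, I/O yield, promote→Q0. Q0=[P3] Q1=[] Q2=[P2]
t=18-19: P3@Q0 runs 1, rem=0, completes. Q0=[] Q1=[] Q2=[P2]
t=19-21: P2@Q2 runs 2, rem=0, completes. Q0=[] Q1=[] Q2=[]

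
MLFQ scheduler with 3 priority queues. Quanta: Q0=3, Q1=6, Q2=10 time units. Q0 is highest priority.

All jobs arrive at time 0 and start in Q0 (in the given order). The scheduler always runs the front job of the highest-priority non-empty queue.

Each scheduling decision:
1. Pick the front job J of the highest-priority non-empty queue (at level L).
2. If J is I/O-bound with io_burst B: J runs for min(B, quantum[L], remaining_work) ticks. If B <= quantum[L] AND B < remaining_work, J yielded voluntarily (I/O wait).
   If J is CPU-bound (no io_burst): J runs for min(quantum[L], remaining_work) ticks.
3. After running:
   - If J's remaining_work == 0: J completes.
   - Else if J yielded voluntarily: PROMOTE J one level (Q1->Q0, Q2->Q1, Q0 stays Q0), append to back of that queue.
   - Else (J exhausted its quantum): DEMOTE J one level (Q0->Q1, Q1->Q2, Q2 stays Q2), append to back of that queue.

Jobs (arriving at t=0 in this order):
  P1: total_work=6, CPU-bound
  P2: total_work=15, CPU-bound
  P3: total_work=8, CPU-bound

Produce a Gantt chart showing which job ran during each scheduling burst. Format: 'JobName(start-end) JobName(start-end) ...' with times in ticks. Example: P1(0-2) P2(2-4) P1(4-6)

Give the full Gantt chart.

t=0-3: P1@Q0 runs 3, rem=3, quantum used, demote→Q1. Q0=[P2,P3] Q1=[P1] Q2=[]
t=3-6: P2@Q0 runs 3, rem=12, quantum used, demote→Q1. Q0=[P3] Q1=[P1,P2] Q2=[]
t=6-9: P3@Q0 runs 3, rem=5, quantum used, demote→Q1. Q0=[] Q1=[P1,P2,P3] Q2=[]
t=9-12: P1@Q1 runs 3, rem=0, completes. Q0=[] Q1=[P2,P3] Q2=[]
t=12-18: P2@Q1 runs 6, rem=6, quantum used, demote→Q2. Q0=[] Q1=[P3] Q2=[P2]
t=18-23: P3@Q1 runs 5, rem=0, completes. Q0=[] Q1=[] Q2=[P2]
t=23-29: P2@Q2 runs 6, rem=0, completes. Q0=[] Q1=[] Q2=[]

Answer: P1(0-3) P2(3-6) P3(6-9) P1(9-12) P2(12-18) P3(18-23) P2(23-29)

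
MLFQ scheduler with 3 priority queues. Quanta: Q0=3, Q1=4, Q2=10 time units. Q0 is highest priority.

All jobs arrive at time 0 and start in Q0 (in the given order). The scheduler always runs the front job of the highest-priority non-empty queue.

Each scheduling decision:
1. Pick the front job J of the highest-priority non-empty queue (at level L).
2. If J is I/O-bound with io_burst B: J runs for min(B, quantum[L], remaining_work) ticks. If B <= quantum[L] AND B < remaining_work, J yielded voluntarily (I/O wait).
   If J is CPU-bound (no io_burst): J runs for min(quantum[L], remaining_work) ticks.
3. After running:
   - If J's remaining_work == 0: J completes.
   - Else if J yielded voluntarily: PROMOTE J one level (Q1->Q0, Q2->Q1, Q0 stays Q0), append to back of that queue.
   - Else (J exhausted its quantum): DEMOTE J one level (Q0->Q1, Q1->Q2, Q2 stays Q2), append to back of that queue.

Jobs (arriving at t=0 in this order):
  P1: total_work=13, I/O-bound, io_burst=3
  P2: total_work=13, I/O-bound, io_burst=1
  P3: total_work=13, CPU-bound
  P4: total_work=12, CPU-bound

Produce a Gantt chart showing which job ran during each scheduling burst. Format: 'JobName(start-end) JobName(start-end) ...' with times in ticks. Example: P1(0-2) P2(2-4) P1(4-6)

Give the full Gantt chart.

Answer: P1(0-3) P2(3-4) P3(4-7) P4(7-10) P1(10-13) P2(13-14) P1(14-17) P2(17-18) P1(18-21) P2(21-22) P1(22-23) P2(23-24) P2(24-25) P2(25-26) P2(26-27) P2(27-28) P2(28-29) P2(29-30) P2(30-31) P2(31-32) P3(32-36) P4(36-40) P3(40-46) P4(46-51)

Derivation:
t=0-3: P1@Q0 runs 3, rem=10, I/O yield, promote→Q0. Q0=[P2,P3,P4,P1] Q1=[] Q2=[]
t=3-4: P2@Q0 runs 1, rem=12, I/O yield, promote→Q0. Q0=[P3,P4,P1,P2] Q1=[] Q2=[]
t=4-7: P3@Q0 runs 3, rem=10, quantum used, demote→Q1. Q0=[P4,P1,P2] Q1=[P3] Q2=[]
t=7-10: P4@Q0 runs 3, rem=9, quantum used, demote→Q1. Q0=[P1,P2] Q1=[P3,P4] Q2=[]
t=10-13: P1@Q0 runs 3, rem=7, I/O yield, promote→Q0. Q0=[P2,P1] Q1=[P3,P4] Q2=[]
t=13-14: P2@Q0 runs 1, rem=11, I/O yield, promote→Q0. Q0=[P1,P2] Q1=[P3,P4] Q2=[]
t=14-17: P1@Q0 runs 3, rem=4, I/O yield, promote→Q0. Q0=[P2,P1] Q1=[P3,P4] Q2=[]
t=17-18: P2@Q0 runs 1, rem=10, I/O yield, promote→Q0. Q0=[P1,P2] Q1=[P3,P4] Q2=[]
t=18-21: P1@Q0 runs 3, rem=1, I/O yield, promote→Q0. Q0=[P2,P1] Q1=[P3,P4] Q2=[]
t=21-22: P2@Q0 runs 1, rem=9, I/O yield, promote→Q0. Q0=[P1,P2] Q1=[P3,P4] Q2=[]
t=22-23: P1@Q0 runs 1, rem=0, completes. Q0=[P2] Q1=[P3,P4] Q2=[]
t=23-24: P2@Q0 runs 1, rem=8, I/O yield, promote→Q0. Q0=[P2] Q1=[P3,P4] Q2=[]
t=24-25: P2@Q0 runs 1, rem=7, I/O yield, promote→Q0. Q0=[P2] Q1=[P3,P4] Q2=[]
t=25-26: P2@Q0 runs 1, rem=6, I/O yield, promote→Q0. Q0=[P2] Q1=[P3,P4] Q2=[]
t=26-27: P2@Q0 runs 1, rem=5, I/O yield, promote→Q0. Q0=[P2] Q1=[P3,P4] Q2=[]
t=27-28: P2@Q0 runs 1, rem=4, I/O yield, promote→Q0. Q0=[P2] Q1=[P3,P4] Q2=[]
t=28-29: P2@Q0 runs 1, rem=3, I/O yield, promote→Q0. Q0=[P2] Q1=[P3,P4] Q2=[]
t=29-30: P2@Q0 runs 1, rem=2, I/O yield, promote→Q0. Q0=[P2] Q1=[P3,P4] Q2=[]
t=30-31: P2@Q0 runs 1, rem=1, I/O yield, promote→Q0. Q0=[P2] Q1=[P3,P4] Q2=[]
t=31-32: P2@Q0 runs 1, rem=0, completes. Q0=[] Q1=[P3,P4] Q2=[]
t=32-36: P3@Q1 runs 4, rem=6, quantum used, demote→Q2. Q0=[] Q1=[P4] Q2=[P3]
t=36-40: P4@Q1 runs 4, rem=5, quantum used, demote→Q2. Q0=[] Q1=[] Q2=[P3,P4]
t=40-46: P3@Q2 runs 6, rem=0, completes. Q0=[] Q1=[] Q2=[P4]
t=46-51: P4@Q2 runs 5, rem=0, completes. Q0=[] Q1=[] Q2=[]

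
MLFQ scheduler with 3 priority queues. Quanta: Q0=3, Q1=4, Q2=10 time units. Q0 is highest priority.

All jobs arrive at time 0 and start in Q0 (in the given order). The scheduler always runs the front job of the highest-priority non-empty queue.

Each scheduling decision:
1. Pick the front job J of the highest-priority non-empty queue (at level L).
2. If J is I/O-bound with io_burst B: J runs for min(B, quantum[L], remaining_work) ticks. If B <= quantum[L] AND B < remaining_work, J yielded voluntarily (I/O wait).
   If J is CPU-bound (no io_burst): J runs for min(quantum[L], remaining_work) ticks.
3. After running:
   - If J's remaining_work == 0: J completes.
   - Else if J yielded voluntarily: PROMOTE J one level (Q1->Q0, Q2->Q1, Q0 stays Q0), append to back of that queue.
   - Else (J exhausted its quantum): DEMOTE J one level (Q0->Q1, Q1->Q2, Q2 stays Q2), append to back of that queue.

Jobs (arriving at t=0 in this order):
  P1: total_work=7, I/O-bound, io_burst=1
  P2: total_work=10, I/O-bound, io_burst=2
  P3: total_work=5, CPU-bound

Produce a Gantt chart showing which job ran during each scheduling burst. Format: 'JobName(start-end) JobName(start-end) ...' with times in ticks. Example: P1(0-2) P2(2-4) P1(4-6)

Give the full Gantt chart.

t=0-1: P1@Q0 runs 1, rem=6, I/O yield, promote→Q0. Q0=[P2,P3,P1] Q1=[] Q2=[]
t=1-3: P2@Q0 runs 2, rem=8, I/O yield, promote→Q0. Q0=[P3,P1,P2] Q1=[] Q2=[]
t=3-6: P3@Q0 runs 3, rem=2, quantum used, demote→Q1. Q0=[P1,P2] Q1=[P3] Q2=[]
t=6-7: P1@Q0 runs 1, rem=5, I/O yield, promote→Q0. Q0=[P2,P1] Q1=[P3] Q2=[]
t=7-9: P2@Q0 runs 2, rem=6, I/O yield, promote→Q0. Q0=[P1,P2] Q1=[P3] Q2=[]
t=9-10: P1@Q0 runs 1, rem=4, I/O yield, promote→Q0. Q0=[P2,P1] Q1=[P3] Q2=[]
t=10-12: P2@Q0 runs 2, rem=4, I/O yield, promote→Q0. Q0=[P1,P2] Q1=[P3] Q2=[]
t=12-13: P1@Q0 runs 1, rem=3, I/O yield, promote→Q0. Q0=[P2,P1] Q1=[P3] Q2=[]
t=13-15: P2@Q0 runs 2, rem=2, I/O yield, promote→Q0. Q0=[P1,P2] Q1=[P3] Q2=[]
t=15-16: P1@Q0 runs 1, rem=2, I/O yield, promote→Q0. Q0=[P2,P1] Q1=[P3] Q2=[]
t=16-18: P2@Q0 runs 2, rem=0, completes. Q0=[P1] Q1=[P3] Q2=[]
t=18-19: P1@Q0 runs 1, rem=1, I/O yield, promote→Q0. Q0=[P1] Q1=[P3] Q2=[]
t=19-20: P1@Q0 runs 1, rem=0, completes. Q0=[] Q1=[P3] Q2=[]
t=20-22: P3@Q1 runs 2, rem=0, completes. Q0=[] Q1=[] Q2=[]

Answer: P1(0-1) P2(1-3) P3(3-6) P1(6-7) P2(7-9) P1(9-10) P2(10-12) P1(12-13) P2(13-15) P1(15-16) P2(16-18) P1(18-19) P1(19-20) P3(20-22)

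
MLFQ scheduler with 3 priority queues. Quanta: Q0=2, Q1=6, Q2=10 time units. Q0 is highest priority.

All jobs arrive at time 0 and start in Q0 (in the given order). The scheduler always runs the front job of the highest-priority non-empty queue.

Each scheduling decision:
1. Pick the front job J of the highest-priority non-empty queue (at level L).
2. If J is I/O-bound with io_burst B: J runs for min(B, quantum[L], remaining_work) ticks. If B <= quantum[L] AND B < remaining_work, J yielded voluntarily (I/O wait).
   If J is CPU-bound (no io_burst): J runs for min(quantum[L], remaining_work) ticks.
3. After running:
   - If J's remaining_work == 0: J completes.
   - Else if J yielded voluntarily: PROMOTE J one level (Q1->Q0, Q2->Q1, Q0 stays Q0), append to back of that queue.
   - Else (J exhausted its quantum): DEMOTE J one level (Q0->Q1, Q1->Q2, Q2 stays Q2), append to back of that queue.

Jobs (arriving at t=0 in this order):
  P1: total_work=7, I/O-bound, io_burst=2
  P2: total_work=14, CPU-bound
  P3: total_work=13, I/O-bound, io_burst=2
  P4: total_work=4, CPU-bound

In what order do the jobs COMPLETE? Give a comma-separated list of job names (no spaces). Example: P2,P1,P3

t=0-2: P1@Q0 runs 2, rem=5, I/O yield, promote→Q0. Q0=[P2,P3,P4,P1] Q1=[] Q2=[]
t=2-4: P2@Q0 runs 2, rem=12, quantum used, demote→Q1. Q0=[P3,P4,P1] Q1=[P2] Q2=[]
t=4-6: P3@Q0 runs 2, rem=11, I/O yield, promote→Q0. Q0=[P4,P1,P3] Q1=[P2] Q2=[]
t=6-8: P4@Q0 runs 2, rem=2, quantum used, demote→Q1. Q0=[P1,P3] Q1=[P2,P4] Q2=[]
t=8-10: P1@Q0 runs 2, rem=3, I/O yield, promote→Q0. Q0=[P3,P1] Q1=[P2,P4] Q2=[]
t=10-12: P3@Q0 runs 2, rem=9, I/O yield, promote→Q0. Q0=[P1,P3] Q1=[P2,P4] Q2=[]
t=12-14: P1@Q0 runs 2, rem=1, I/O yield, promote→Q0. Q0=[P3,P1] Q1=[P2,P4] Q2=[]
t=14-16: P3@Q0 runs 2, rem=7, I/O yield, promote→Q0. Q0=[P1,P3] Q1=[P2,P4] Q2=[]
t=16-17: P1@Q0 runs 1, rem=0, completes. Q0=[P3] Q1=[P2,P4] Q2=[]
t=17-19: P3@Q0 runs 2, rem=5, I/O yield, promote→Q0. Q0=[P3] Q1=[P2,P4] Q2=[]
t=19-21: P3@Q0 runs 2, rem=3, I/O yield, promote→Q0. Q0=[P3] Q1=[P2,P4] Q2=[]
t=21-23: P3@Q0 runs 2, rem=1, I/O yield, promote→Q0. Q0=[P3] Q1=[P2,P4] Q2=[]
t=23-24: P3@Q0 runs 1, rem=0, completes. Q0=[] Q1=[P2,P4] Q2=[]
t=24-30: P2@Q1 runs 6, rem=6, quantum used, demote→Q2. Q0=[] Q1=[P4] Q2=[P2]
t=30-32: P4@Q1 runs 2, rem=0, completes. Q0=[] Q1=[] Q2=[P2]
t=32-38: P2@Q2 runs 6, rem=0, completes. Q0=[] Q1=[] Q2=[]

Answer: P1,P3,P4,P2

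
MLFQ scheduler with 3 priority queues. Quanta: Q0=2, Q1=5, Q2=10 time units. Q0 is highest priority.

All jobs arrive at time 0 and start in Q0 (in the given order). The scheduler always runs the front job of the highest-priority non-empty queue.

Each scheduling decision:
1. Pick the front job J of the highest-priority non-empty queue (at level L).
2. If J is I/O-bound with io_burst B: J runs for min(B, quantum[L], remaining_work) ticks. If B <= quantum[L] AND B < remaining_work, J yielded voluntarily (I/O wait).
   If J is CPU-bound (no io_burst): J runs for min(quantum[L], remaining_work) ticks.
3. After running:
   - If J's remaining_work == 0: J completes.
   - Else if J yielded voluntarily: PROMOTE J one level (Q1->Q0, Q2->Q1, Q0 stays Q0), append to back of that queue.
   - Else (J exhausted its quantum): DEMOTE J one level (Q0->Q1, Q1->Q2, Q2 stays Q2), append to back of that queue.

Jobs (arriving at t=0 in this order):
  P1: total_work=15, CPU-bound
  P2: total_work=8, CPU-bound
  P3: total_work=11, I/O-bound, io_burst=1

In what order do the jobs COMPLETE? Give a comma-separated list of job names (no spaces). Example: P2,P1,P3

t=0-2: P1@Q0 runs 2, rem=13, quantum used, demote→Q1. Q0=[P2,P3] Q1=[P1] Q2=[]
t=2-4: P2@Q0 runs 2, rem=6, quantum used, demote→Q1. Q0=[P3] Q1=[P1,P2] Q2=[]
t=4-5: P3@Q0 runs 1, rem=10, I/O yield, promote→Q0. Q0=[P3] Q1=[P1,P2] Q2=[]
t=5-6: P3@Q0 runs 1, rem=9, I/O yield, promote→Q0. Q0=[P3] Q1=[P1,P2] Q2=[]
t=6-7: P3@Q0 runs 1, rem=8, I/O yield, promote→Q0. Q0=[P3] Q1=[P1,P2] Q2=[]
t=7-8: P3@Q0 runs 1, rem=7, I/O yield, promote→Q0. Q0=[P3] Q1=[P1,P2] Q2=[]
t=8-9: P3@Q0 runs 1, rem=6, I/O yield, promote→Q0. Q0=[P3] Q1=[P1,P2] Q2=[]
t=9-10: P3@Q0 runs 1, rem=5, I/O yield, promote→Q0. Q0=[P3] Q1=[P1,P2] Q2=[]
t=10-11: P3@Q0 runs 1, rem=4, I/O yield, promote→Q0. Q0=[P3] Q1=[P1,P2] Q2=[]
t=11-12: P3@Q0 runs 1, rem=3, I/O yield, promote→Q0. Q0=[P3] Q1=[P1,P2] Q2=[]
t=12-13: P3@Q0 runs 1, rem=2, I/O yield, promote→Q0. Q0=[P3] Q1=[P1,P2] Q2=[]
t=13-14: P3@Q0 runs 1, rem=1, I/O yield, promote→Q0. Q0=[P3] Q1=[P1,P2] Q2=[]
t=14-15: P3@Q0 runs 1, rem=0, completes. Q0=[] Q1=[P1,P2] Q2=[]
t=15-20: P1@Q1 runs 5, rem=8, quantum used, demote→Q2. Q0=[] Q1=[P2] Q2=[P1]
t=20-25: P2@Q1 runs 5, rem=1, quantum used, demote→Q2. Q0=[] Q1=[] Q2=[P1,P2]
t=25-33: P1@Q2 runs 8, rem=0, completes. Q0=[] Q1=[] Q2=[P2]
t=33-34: P2@Q2 runs 1, rem=0, completes. Q0=[] Q1=[] Q2=[]

Answer: P3,P1,P2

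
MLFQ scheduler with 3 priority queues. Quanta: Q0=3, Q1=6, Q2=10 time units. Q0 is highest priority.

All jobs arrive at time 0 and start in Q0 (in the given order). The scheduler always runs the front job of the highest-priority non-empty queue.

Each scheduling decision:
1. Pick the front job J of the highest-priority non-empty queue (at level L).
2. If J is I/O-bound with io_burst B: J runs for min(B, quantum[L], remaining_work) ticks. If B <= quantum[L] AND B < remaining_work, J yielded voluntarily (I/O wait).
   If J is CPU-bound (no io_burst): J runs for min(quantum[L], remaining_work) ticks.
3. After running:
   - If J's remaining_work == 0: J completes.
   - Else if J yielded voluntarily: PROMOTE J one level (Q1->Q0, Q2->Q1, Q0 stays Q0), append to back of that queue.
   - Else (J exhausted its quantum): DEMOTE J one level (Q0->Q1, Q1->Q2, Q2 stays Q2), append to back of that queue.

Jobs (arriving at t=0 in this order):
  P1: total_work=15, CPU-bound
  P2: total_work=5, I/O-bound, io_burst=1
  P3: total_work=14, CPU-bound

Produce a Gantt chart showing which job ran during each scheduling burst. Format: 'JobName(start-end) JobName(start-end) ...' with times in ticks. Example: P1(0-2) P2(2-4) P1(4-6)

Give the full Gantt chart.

Answer: P1(0-3) P2(3-4) P3(4-7) P2(7-8) P2(8-9) P2(9-10) P2(10-11) P1(11-17) P3(17-23) P1(23-29) P3(29-34)

Derivation:
t=0-3: P1@Q0 runs 3, rem=12, quantum used, demote→Q1. Q0=[P2,P3] Q1=[P1] Q2=[]
t=3-4: P2@Q0 runs 1, rem=4, I/O yield, promote→Q0. Q0=[P3,P2] Q1=[P1] Q2=[]
t=4-7: P3@Q0 runs 3, rem=11, quantum used, demote→Q1. Q0=[P2] Q1=[P1,P3] Q2=[]
t=7-8: P2@Q0 runs 1, rem=3, I/O yield, promote→Q0. Q0=[P2] Q1=[P1,P3] Q2=[]
t=8-9: P2@Q0 runs 1, rem=2, I/O yield, promote→Q0. Q0=[P2] Q1=[P1,P3] Q2=[]
t=9-10: P2@Q0 runs 1, rem=1, I/O yield, promote→Q0. Q0=[P2] Q1=[P1,P3] Q2=[]
t=10-11: P2@Q0 runs 1, rem=0, completes. Q0=[] Q1=[P1,P3] Q2=[]
t=11-17: P1@Q1 runs 6, rem=6, quantum used, demote→Q2. Q0=[] Q1=[P3] Q2=[P1]
t=17-23: P3@Q1 runs 6, rem=5, quantum used, demote→Q2. Q0=[] Q1=[] Q2=[P1,P3]
t=23-29: P1@Q2 runs 6, rem=0, completes. Q0=[] Q1=[] Q2=[P3]
t=29-34: P3@Q2 runs 5, rem=0, completes. Q0=[] Q1=[] Q2=[]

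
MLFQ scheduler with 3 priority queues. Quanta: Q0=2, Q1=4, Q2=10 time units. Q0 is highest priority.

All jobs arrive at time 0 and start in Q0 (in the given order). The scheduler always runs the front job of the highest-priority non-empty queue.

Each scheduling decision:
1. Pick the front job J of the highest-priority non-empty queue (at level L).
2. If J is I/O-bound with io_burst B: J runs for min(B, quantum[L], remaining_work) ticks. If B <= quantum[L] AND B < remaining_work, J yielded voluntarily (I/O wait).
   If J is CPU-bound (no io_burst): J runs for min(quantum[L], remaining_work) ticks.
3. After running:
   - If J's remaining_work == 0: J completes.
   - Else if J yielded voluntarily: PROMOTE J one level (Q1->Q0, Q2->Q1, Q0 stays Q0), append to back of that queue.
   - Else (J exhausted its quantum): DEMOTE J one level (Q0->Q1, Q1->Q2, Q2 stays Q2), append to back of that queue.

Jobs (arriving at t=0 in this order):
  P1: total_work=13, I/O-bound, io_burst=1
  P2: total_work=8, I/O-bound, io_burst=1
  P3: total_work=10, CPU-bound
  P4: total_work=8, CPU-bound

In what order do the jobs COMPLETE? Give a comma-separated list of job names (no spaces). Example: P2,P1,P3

t=0-1: P1@Q0 runs 1, rem=12, I/O yield, promote→Q0. Q0=[P2,P3,P4,P1] Q1=[] Q2=[]
t=1-2: P2@Q0 runs 1, rem=7, I/O yield, promote→Q0. Q0=[P3,P4,P1,P2] Q1=[] Q2=[]
t=2-4: P3@Q0 runs 2, rem=8, quantum used, demote→Q1. Q0=[P4,P1,P2] Q1=[P3] Q2=[]
t=4-6: P4@Q0 runs 2, rem=6, quantum used, demote→Q1. Q0=[P1,P2] Q1=[P3,P4] Q2=[]
t=6-7: P1@Q0 runs 1, rem=11, I/O yield, promote→Q0. Q0=[P2,P1] Q1=[P3,P4] Q2=[]
t=7-8: P2@Q0 runs 1, rem=6, I/O yield, promote→Q0. Q0=[P1,P2] Q1=[P3,P4] Q2=[]
t=8-9: P1@Q0 runs 1, rem=10, I/O yield, promote→Q0. Q0=[P2,P1] Q1=[P3,P4] Q2=[]
t=9-10: P2@Q0 runs 1, rem=5, I/O yield, promote→Q0. Q0=[P1,P2] Q1=[P3,P4] Q2=[]
t=10-11: P1@Q0 runs 1, rem=9, I/O yield, promote→Q0. Q0=[P2,P1] Q1=[P3,P4] Q2=[]
t=11-12: P2@Q0 runs 1, rem=4, I/O yield, promote→Q0. Q0=[P1,P2] Q1=[P3,P4] Q2=[]
t=12-13: P1@Q0 runs 1, rem=8, I/O yield, promote→Q0. Q0=[P2,P1] Q1=[P3,P4] Q2=[]
t=13-14: P2@Q0 runs 1, rem=3, I/O yield, promote→Q0. Q0=[P1,P2] Q1=[P3,P4] Q2=[]
t=14-15: P1@Q0 runs 1, rem=7, I/O yield, promote→Q0. Q0=[P2,P1] Q1=[P3,P4] Q2=[]
t=15-16: P2@Q0 runs 1, rem=2, I/O yield, promote→Q0. Q0=[P1,P2] Q1=[P3,P4] Q2=[]
t=16-17: P1@Q0 runs 1, rem=6, I/O yield, promote→Q0. Q0=[P2,P1] Q1=[P3,P4] Q2=[]
t=17-18: P2@Q0 runs 1, rem=1, I/O yield, promote→Q0. Q0=[P1,P2] Q1=[P3,P4] Q2=[]
t=18-19: P1@Q0 runs 1, rem=5, I/O yield, promote→Q0. Q0=[P2,P1] Q1=[P3,P4] Q2=[]
t=19-20: P2@Q0 runs 1, rem=0, completes. Q0=[P1] Q1=[P3,P4] Q2=[]
t=20-21: P1@Q0 runs 1, rem=4, I/O yield, promote→Q0. Q0=[P1] Q1=[P3,P4] Q2=[]
t=21-22: P1@Q0 runs 1, rem=3, I/O yield, promote→Q0. Q0=[P1] Q1=[P3,P4] Q2=[]
t=22-23: P1@Q0 runs 1, rem=2, I/O yield, promote→Q0. Q0=[P1] Q1=[P3,P4] Q2=[]
t=23-24: P1@Q0 runs 1, rem=1, I/O yield, promote→Q0. Q0=[P1] Q1=[P3,P4] Q2=[]
t=24-25: P1@Q0 runs 1, rem=0, completes. Q0=[] Q1=[P3,P4] Q2=[]
t=25-29: P3@Q1 runs 4, rem=4, quantum used, demote→Q2. Q0=[] Q1=[P4] Q2=[P3]
t=29-33: P4@Q1 runs 4, rem=2, quantum used, demote→Q2. Q0=[] Q1=[] Q2=[P3,P4]
t=33-37: P3@Q2 runs 4, rem=0, completes. Q0=[] Q1=[] Q2=[P4]
t=37-39: P4@Q2 runs 2, rem=0, completes. Q0=[] Q1=[] Q2=[]

Answer: P2,P1,P3,P4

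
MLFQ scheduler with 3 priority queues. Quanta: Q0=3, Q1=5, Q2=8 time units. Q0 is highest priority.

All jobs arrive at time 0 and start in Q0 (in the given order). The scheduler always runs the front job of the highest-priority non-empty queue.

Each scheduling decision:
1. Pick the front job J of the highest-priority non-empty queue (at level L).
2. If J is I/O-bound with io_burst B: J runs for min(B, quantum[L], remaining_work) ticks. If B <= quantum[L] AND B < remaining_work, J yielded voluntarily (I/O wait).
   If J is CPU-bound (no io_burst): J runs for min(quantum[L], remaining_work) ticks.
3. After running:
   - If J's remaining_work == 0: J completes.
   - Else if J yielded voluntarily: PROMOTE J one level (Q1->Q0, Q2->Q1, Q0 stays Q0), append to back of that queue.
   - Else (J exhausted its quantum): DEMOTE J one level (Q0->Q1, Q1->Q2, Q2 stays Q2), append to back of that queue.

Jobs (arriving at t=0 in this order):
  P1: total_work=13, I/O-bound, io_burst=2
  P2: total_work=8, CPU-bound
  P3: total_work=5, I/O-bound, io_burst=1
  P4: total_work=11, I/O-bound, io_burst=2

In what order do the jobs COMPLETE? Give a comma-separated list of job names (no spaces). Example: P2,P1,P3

Answer: P3,P4,P1,P2

Derivation:
t=0-2: P1@Q0 runs 2, rem=11, I/O yield, promote→Q0. Q0=[P2,P3,P4,P1] Q1=[] Q2=[]
t=2-5: P2@Q0 runs 3, rem=5, quantum used, demote→Q1. Q0=[P3,P4,P1] Q1=[P2] Q2=[]
t=5-6: P3@Q0 runs 1, rem=4, I/O yield, promote→Q0. Q0=[P4,P1,P3] Q1=[P2] Q2=[]
t=6-8: P4@Q0 runs 2, rem=9, I/O yield, promote→Q0. Q0=[P1,P3,P4] Q1=[P2] Q2=[]
t=8-10: P1@Q0 runs 2, rem=9, I/O yield, promote→Q0. Q0=[P3,P4,P1] Q1=[P2] Q2=[]
t=10-11: P3@Q0 runs 1, rem=3, I/O yield, promote→Q0. Q0=[P4,P1,P3] Q1=[P2] Q2=[]
t=11-13: P4@Q0 runs 2, rem=7, I/O yield, promote→Q0. Q0=[P1,P3,P4] Q1=[P2] Q2=[]
t=13-15: P1@Q0 runs 2, rem=7, I/O yield, promote→Q0. Q0=[P3,P4,P1] Q1=[P2] Q2=[]
t=15-16: P3@Q0 runs 1, rem=2, I/O yield, promote→Q0. Q0=[P4,P1,P3] Q1=[P2] Q2=[]
t=16-18: P4@Q0 runs 2, rem=5, I/O yield, promote→Q0. Q0=[P1,P3,P4] Q1=[P2] Q2=[]
t=18-20: P1@Q0 runs 2, rem=5, I/O yield, promote→Q0. Q0=[P3,P4,P1] Q1=[P2] Q2=[]
t=20-21: P3@Q0 runs 1, rem=1, I/O yield, promote→Q0. Q0=[P4,P1,P3] Q1=[P2] Q2=[]
t=21-23: P4@Q0 runs 2, rem=3, I/O yield, promote→Q0. Q0=[P1,P3,P4] Q1=[P2] Q2=[]
t=23-25: P1@Q0 runs 2, rem=3, I/O yield, promote→Q0. Q0=[P3,P4,P1] Q1=[P2] Q2=[]
t=25-26: P3@Q0 runs 1, rem=0, completes. Q0=[P4,P1] Q1=[P2] Q2=[]
t=26-28: P4@Q0 runs 2, rem=1, I/O yield, promote→Q0. Q0=[P1,P4] Q1=[P2] Q2=[]
t=28-30: P1@Q0 runs 2, rem=1, I/O yield, promote→Q0. Q0=[P4,P1] Q1=[P2] Q2=[]
t=30-31: P4@Q0 runs 1, rem=0, completes. Q0=[P1] Q1=[P2] Q2=[]
t=31-32: P1@Q0 runs 1, rem=0, completes. Q0=[] Q1=[P2] Q2=[]
t=32-37: P2@Q1 runs 5, rem=0, completes. Q0=[] Q1=[] Q2=[]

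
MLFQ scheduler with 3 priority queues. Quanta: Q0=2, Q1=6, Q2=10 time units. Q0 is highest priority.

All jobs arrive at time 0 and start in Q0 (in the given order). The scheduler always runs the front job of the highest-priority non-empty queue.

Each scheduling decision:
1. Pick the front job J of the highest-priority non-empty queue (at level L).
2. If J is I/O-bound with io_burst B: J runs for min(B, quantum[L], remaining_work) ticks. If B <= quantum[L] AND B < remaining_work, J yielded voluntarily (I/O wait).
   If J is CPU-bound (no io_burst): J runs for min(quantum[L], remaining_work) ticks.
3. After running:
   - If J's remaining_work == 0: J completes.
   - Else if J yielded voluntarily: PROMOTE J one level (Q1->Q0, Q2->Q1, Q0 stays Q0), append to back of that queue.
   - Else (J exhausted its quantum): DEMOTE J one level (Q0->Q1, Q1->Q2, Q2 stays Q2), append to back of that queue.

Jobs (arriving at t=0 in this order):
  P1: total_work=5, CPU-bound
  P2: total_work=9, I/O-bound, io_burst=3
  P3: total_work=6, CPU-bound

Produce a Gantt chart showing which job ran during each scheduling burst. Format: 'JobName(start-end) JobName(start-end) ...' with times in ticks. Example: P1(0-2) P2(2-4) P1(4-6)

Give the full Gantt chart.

t=0-2: P1@Q0 runs 2, rem=3, quantum used, demote→Q1. Q0=[P2,P3] Q1=[P1] Q2=[]
t=2-4: P2@Q0 runs 2, rem=7, quantum used, demote→Q1. Q0=[P3] Q1=[P1,P2] Q2=[]
t=4-6: P3@Q0 runs 2, rem=4, quantum used, demote→Q1. Q0=[] Q1=[P1,P2,P3] Q2=[]
t=6-9: P1@Q1 runs 3, rem=0, completes. Q0=[] Q1=[P2,P3] Q2=[]
t=9-12: P2@Q1 runs 3, rem=4, I/O yield, promote→Q0. Q0=[P2] Q1=[P3] Q2=[]
t=12-14: P2@Q0 runs 2, rem=2, quantum used, demote→Q1. Q0=[] Q1=[P3,P2] Q2=[]
t=14-18: P3@Q1 runs 4, rem=0, completes. Q0=[] Q1=[P2] Q2=[]
t=18-20: P2@Q1 runs 2, rem=0, completes. Q0=[] Q1=[] Q2=[]

Answer: P1(0-2) P2(2-4) P3(4-6) P1(6-9) P2(9-12) P2(12-14) P3(14-18) P2(18-20)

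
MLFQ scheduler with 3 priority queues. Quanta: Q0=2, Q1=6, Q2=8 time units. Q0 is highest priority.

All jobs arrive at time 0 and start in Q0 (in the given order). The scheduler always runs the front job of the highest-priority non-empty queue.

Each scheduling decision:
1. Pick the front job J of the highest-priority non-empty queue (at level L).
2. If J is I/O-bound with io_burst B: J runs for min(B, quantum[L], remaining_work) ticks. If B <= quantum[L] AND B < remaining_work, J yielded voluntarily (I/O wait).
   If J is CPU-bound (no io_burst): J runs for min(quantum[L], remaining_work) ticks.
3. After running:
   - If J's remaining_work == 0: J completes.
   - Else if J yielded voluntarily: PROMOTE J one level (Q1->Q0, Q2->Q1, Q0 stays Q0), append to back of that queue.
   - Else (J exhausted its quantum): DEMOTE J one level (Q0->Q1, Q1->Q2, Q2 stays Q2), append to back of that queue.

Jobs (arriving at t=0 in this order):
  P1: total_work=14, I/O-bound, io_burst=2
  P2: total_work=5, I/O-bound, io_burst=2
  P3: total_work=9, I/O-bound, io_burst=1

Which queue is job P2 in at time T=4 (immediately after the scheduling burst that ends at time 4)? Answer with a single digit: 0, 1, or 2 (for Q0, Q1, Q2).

Answer: 0

Derivation:
t=0-2: P1@Q0 runs 2, rem=12, I/O yield, promote→Q0. Q0=[P2,P3,P1] Q1=[] Q2=[]
t=2-4: P2@Q0 runs 2, rem=3, I/O yield, promote→Q0. Q0=[P3,P1,P2] Q1=[] Q2=[]
t=4-5: P3@Q0 runs 1, rem=8, I/O yield, promote→Q0. Q0=[P1,P2,P3] Q1=[] Q2=[]
t=5-7: P1@Q0 runs 2, rem=10, I/O yield, promote→Q0. Q0=[P2,P3,P1] Q1=[] Q2=[]
t=7-9: P2@Q0 runs 2, rem=1, I/O yield, promote→Q0. Q0=[P3,P1,P2] Q1=[] Q2=[]
t=9-10: P3@Q0 runs 1, rem=7, I/O yield, promote→Q0. Q0=[P1,P2,P3] Q1=[] Q2=[]
t=10-12: P1@Q0 runs 2, rem=8, I/O yield, promote→Q0. Q0=[P2,P3,P1] Q1=[] Q2=[]
t=12-13: P2@Q0 runs 1, rem=0, completes. Q0=[P3,P1] Q1=[] Q2=[]
t=13-14: P3@Q0 runs 1, rem=6, I/O yield, promote→Q0. Q0=[P1,P3] Q1=[] Q2=[]
t=14-16: P1@Q0 runs 2, rem=6, I/O yield, promote→Q0. Q0=[P3,P1] Q1=[] Q2=[]
t=16-17: P3@Q0 runs 1, rem=5, I/O yield, promote→Q0. Q0=[P1,P3] Q1=[] Q2=[]
t=17-19: P1@Q0 runs 2, rem=4, I/O yield, promote→Q0. Q0=[P3,P1] Q1=[] Q2=[]
t=19-20: P3@Q0 runs 1, rem=4, I/O yield, promote→Q0. Q0=[P1,P3] Q1=[] Q2=[]
t=20-22: P1@Q0 runs 2, rem=2, I/O yield, promote→Q0. Q0=[P3,P1] Q1=[] Q2=[]
t=22-23: P3@Q0 runs 1, rem=3, I/O yield, promote→Q0. Q0=[P1,P3] Q1=[] Q2=[]
t=23-25: P1@Q0 runs 2, rem=0, completes. Q0=[P3] Q1=[] Q2=[]
t=25-26: P3@Q0 runs 1, rem=2, I/O yield, promote→Q0. Q0=[P3] Q1=[] Q2=[]
t=26-27: P3@Q0 runs 1, rem=1, I/O yield, promote→Q0. Q0=[P3] Q1=[] Q2=[]
t=27-28: P3@Q0 runs 1, rem=0, completes. Q0=[] Q1=[] Q2=[]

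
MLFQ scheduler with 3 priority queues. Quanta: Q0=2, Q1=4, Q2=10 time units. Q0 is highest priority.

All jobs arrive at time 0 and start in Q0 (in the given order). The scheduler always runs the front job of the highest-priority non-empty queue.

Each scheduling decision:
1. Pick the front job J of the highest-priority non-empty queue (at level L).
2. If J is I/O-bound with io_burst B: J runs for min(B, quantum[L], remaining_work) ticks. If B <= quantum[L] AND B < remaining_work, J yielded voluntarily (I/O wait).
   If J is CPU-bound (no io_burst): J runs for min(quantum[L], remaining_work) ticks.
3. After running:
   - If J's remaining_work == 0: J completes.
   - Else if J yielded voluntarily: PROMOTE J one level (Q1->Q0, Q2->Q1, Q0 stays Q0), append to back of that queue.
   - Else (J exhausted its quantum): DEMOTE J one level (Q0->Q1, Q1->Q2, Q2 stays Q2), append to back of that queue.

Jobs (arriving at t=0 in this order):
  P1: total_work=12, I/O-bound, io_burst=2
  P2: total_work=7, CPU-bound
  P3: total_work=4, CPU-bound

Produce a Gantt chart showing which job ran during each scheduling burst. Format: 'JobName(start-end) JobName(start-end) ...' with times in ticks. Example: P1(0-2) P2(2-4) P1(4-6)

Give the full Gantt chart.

Answer: P1(0-2) P2(2-4) P3(4-6) P1(6-8) P1(8-10) P1(10-12) P1(12-14) P1(14-16) P2(16-20) P3(20-22) P2(22-23)

Derivation:
t=0-2: P1@Q0 runs 2, rem=10, I/O yield, promote→Q0. Q0=[P2,P3,P1] Q1=[] Q2=[]
t=2-4: P2@Q0 runs 2, rem=5, quantum used, demote→Q1. Q0=[P3,P1] Q1=[P2] Q2=[]
t=4-6: P3@Q0 runs 2, rem=2, quantum used, demote→Q1. Q0=[P1] Q1=[P2,P3] Q2=[]
t=6-8: P1@Q0 runs 2, rem=8, I/O yield, promote→Q0. Q0=[P1] Q1=[P2,P3] Q2=[]
t=8-10: P1@Q0 runs 2, rem=6, I/O yield, promote→Q0. Q0=[P1] Q1=[P2,P3] Q2=[]
t=10-12: P1@Q0 runs 2, rem=4, I/O yield, promote→Q0. Q0=[P1] Q1=[P2,P3] Q2=[]
t=12-14: P1@Q0 runs 2, rem=2, I/O yield, promote→Q0. Q0=[P1] Q1=[P2,P3] Q2=[]
t=14-16: P1@Q0 runs 2, rem=0, completes. Q0=[] Q1=[P2,P3] Q2=[]
t=16-20: P2@Q1 runs 4, rem=1, quantum used, demote→Q2. Q0=[] Q1=[P3] Q2=[P2]
t=20-22: P3@Q1 runs 2, rem=0, completes. Q0=[] Q1=[] Q2=[P2]
t=22-23: P2@Q2 runs 1, rem=0, completes. Q0=[] Q1=[] Q2=[]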